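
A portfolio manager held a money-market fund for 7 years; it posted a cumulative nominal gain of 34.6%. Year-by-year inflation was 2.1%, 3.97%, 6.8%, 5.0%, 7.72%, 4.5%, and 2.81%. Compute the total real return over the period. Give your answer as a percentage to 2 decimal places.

-2.30%

Cumulative inflation factor: 1.021 × 1.0397 × 1.068 × 1.050 × 1.0772 × 1.045 × 1.0281 ≈ 1.37766.
Nominal growth factor: 1.34600. Real growth factor = 1.34600 / 1.37766 ≈ 0.97702.
Total real return ≈ -2.2982%.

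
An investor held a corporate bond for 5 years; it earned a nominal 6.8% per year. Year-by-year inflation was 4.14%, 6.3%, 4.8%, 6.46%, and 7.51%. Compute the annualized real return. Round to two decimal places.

0.91%

Cumulative inflation factor: 1.0414 × 1.063 × 1.048 × 1.0646 × 1.0751 ≈ 1.32785.
Nominal growth factor: 1.38949. Real growth factor = 1.38949 / 1.32785 ≈ 1.04643.
Annualized: 1.04643^(1/5) − 1 ≈ 0.00912.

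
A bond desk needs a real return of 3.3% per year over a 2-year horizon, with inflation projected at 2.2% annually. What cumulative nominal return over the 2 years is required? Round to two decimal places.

Required annual nominal rate: (1+3.3%)(1+2.2%) − 1 = 5.5726%.
Cumulative over 2 years: (1 + 0.055726)^2 − 1 ≈ 0.11456.

11.46%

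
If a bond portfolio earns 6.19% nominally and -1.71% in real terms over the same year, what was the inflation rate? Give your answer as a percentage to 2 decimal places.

From (1+r_nom) = (1+r_real)(1+π), we get 1+π = (1 + 6.19%)/(1 − 1.71%) = 1.0619/0.9829 ≈ 1.08037.
So π ≈ 8.0374%.

8.04%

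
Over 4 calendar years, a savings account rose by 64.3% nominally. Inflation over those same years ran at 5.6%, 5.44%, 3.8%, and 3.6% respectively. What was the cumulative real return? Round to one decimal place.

Cumulative inflation factor: 1.056 × 1.0544 × 1.038 × 1.036 ≈ 1.19736.
Nominal growth factor: 1.64300. Real growth factor = 1.64300 / 1.19736 ≈ 1.37218.
Total real return ≈ 37.2180%.

37.2%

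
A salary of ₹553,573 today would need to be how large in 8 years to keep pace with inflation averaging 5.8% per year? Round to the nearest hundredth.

Cumulative price-level factor: (1+5.8%)^8 ≈ 1.5699482664.
Multiplying ₹553,573 by the price-level factor gives the future nominal sum.

₹869,080.97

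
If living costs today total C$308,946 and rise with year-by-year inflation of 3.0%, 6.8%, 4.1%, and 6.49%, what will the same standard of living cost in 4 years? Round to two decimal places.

Cumulative price-level factor: 1.030 × 1.068 × 1.041 × 1.0649 ≈ 1.2194613324.
Multiplying C$308,946 by the price-level factor gives the future nominal sum.

C$376,747.70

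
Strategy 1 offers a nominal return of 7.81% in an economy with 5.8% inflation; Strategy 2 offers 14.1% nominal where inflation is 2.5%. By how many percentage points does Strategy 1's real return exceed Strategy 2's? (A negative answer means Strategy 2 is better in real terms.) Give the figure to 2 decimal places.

Strategy 1 real return: 1.0781/1.058 − 1 = 1.900%.
Strategy 2 real return: 1.141/1.025 − 1 = 11.317%.
Difference: 1.900 − 11.317 = -9.417 pp.

-9.42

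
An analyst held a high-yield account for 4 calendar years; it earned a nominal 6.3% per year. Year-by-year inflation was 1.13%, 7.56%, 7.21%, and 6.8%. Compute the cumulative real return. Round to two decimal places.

Cumulative inflation factor: 1.0113 × 1.0756 × 1.0721 × 1.068 ≈ 1.24548.
Nominal growth factor: 1.27683. Real growth factor = 1.27683 / 1.24548 ≈ 1.02517.
Total real return ≈ 2.5170%.

2.52%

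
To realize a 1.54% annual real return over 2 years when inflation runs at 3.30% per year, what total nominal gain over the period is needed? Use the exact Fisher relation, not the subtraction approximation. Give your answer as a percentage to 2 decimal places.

10.02%

Required annual nominal rate: (1+1.54%)(1+3.30%) − 1 = 4.89082%.
Cumulative over 2 years: (1 + 0.0489082)^2 − 1 ≈ 0.10021.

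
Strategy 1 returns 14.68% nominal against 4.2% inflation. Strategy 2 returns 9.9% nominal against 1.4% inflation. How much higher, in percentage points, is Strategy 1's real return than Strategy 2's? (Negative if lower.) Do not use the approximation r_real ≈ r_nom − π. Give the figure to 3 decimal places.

1.675

Strategy 1 real return: 1.1468/1.042 − 1 = 10.0576%.
Strategy 2 real return: 1.099/1.014 − 1 = 8.3826%.
Difference: 10.0576 − 8.3826 = 1.6750 pp.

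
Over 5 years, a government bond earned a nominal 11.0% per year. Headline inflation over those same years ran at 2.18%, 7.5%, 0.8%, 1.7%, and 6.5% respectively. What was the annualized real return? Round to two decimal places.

7.04%

Cumulative inflation factor: 1.0218 × 1.075 × 1.008 × 1.017 × 1.065 ≈ 1.19924.
Nominal growth factor: 1.68506. Real growth factor = 1.68506 / 1.19924 ≈ 1.40511.
Annualized: 1.40511^(1/5) − 1 ≈ 0.07039.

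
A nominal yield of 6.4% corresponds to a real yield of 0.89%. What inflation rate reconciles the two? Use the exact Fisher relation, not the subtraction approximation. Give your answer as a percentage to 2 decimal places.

5.46%

From (1+r_nom) = (1+r_real)(1+π), we get 1+π = (1 + 6.4%)/(1 + 0.89%) = 1.064/1.0089 ≈ 1.05461.
So π ≈ 5.4614%.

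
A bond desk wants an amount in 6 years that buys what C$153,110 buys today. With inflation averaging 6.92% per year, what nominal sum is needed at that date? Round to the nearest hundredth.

Cumulative price-level factor: (1+6.92%)^6 ≈ 1.4940106746.
The nominal amount required is C$153,110 scaled up by that factor.

C$228,747.97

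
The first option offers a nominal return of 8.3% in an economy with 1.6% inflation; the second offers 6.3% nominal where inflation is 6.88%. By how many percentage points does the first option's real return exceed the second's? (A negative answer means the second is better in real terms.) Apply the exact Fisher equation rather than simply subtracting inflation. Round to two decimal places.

The first option real return: 1.083/1.016 − 1 = 6.594%.
The second real return: 1.063/1.0688 − 1 = -0.543%.
Difference: 6.594 − (-0.543) = 7.137 pp.

7.14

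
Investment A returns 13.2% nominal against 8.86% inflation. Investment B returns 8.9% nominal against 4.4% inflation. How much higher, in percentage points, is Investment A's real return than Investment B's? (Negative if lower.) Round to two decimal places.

Investment A real return: 1.132/1.0886 − 1 = 3.987%.
Investment B real return: 1.089/1.044 − 1 = 4.310%.
Difference: 3.987 − 4.310 = -0.323 pp.

-0.32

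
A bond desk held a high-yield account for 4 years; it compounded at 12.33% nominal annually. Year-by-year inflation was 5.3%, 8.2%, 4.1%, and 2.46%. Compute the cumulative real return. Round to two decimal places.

31.02%

Cumulative inflation factor: 1.053 × 1.082 × 1.041 × 1.0246 ≈ 1.21524.
Nominal growth factor: 1.59215. Real growth factor = 1.59215 / 1.21524 ≈ 1.31015.
Total real return ≈ 31.0154%.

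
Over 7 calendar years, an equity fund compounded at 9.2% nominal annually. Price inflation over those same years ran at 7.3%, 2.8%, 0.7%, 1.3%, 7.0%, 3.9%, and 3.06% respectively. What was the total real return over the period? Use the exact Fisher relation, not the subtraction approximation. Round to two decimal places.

43.63%

Cumulative inflation factor: 1.073 × 1.028 × 1.007 × 1.013 × 1.070 × 1.039 × 1.0306 ≈ 1.28920.
Nominal growth factor: 1.85165. Real growth factor = 1.85165 / 1.28920 ≈ 1.43627.
Total real return ≈ 43.6274%.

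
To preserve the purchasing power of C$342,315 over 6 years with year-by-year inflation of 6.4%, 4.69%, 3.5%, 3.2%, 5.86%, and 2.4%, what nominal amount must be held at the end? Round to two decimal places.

C$441,493.84

Cumulative price-level factor: 1.064 × 1.0469 × 1.035 × 1.032 × 1.0586 × 1.024 ≈ 1.2897297601.
Multiplying C$342,315 by the price-level factor gives the future nominal sum.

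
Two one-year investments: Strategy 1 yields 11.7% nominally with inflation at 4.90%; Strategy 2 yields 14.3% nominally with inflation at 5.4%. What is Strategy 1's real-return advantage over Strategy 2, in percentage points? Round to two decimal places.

-1.96

Strategy 1 real return: 1.117/1.0490 − 1 = 6.482%.
Strategy 2 real return: 1.143/1.054 − 1 = 8.444%.
Difference: 6.482 − 8.444 = -1.962 pp.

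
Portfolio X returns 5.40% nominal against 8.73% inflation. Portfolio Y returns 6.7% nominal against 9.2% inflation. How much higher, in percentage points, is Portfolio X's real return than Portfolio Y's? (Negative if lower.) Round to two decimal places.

Portfolio X real return: 1.0540/1.0873 − 1 = -3.063%.
Portfolio Y real return: 1.067/1.092 − 1 = -2.289%.
Difference: -3.063 − (-2.289) = -0.774 pp.

-0.77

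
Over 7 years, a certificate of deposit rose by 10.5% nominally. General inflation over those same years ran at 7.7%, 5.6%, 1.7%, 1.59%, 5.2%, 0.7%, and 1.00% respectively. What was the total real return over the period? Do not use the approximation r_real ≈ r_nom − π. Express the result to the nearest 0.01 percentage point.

-12.11%

Cumulative inflation factor: 1.077 × 1.056 × 1.017 × 1.0159 × 1.052 × 1.007 × 1.0100 ≈ 1.25724.
Nominal growth factor: 1.10500. Real growth factor = 1.10500 / 1.25724 ≈ 0.87891.
Total real return ≈ -12.1090%.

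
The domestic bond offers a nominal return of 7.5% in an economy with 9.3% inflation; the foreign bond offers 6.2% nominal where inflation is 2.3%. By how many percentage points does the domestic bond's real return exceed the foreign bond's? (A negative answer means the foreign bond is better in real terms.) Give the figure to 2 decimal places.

The domestic bond real return: 1.075/1.093 − 1 = -1.647%.
The foreign bond real return: 1.062/1.023 − 1 = 3.812%.
Difference: -1.647 − 3.812 = -5.459 pp.

-5.46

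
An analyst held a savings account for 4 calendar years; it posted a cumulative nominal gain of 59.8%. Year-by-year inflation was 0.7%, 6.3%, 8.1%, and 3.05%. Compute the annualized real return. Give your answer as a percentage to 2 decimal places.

7.59%

Cumulative inflation factor: 1.007 × 1.063 × 1.081 × 1.0305 ≈ 1.19244.
Nominal growth factor: 1.59800. Real growth factor = 1.59800 / 1.19244 ≈ 1.34011.
Annualized: 1.34011^(1/4) − 1 ≈ 0.07593.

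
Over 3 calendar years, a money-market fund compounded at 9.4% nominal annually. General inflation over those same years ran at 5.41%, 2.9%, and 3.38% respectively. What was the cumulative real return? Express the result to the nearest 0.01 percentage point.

16.77%

Cumulative inflation factor: 1.0541 × 1.029 × 1.0338 ≈ 1.12133.
Nominal growth factor: 1.30934. Real growth factor = 1.30934 / 1.12133 ≈ 1.16766.
Total real return ≈ 16.7665%.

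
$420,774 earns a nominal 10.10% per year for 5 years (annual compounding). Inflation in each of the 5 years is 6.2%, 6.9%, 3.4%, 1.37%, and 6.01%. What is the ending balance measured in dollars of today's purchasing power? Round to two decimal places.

Nominal value at maturity: $420,774 × (1 + 10.10%)^5 ≈ $680,746.62.
Price-level factor over 5 years: 1.062 × 1.069 × 1.034 × 1.0137 × 1.0601 ≈ 1.2614761434.
Dividing the nominal maturity value by the price-level factor gives the value in today's money.

$539,642.88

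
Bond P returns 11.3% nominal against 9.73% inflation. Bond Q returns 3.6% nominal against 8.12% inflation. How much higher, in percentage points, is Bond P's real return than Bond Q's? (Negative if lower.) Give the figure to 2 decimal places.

Bond P real return: 1.113/1.0973 − 1 = 1.431%.
Bond Q real return: 1.036/1.0812 − 1 = -4.181%.
Difference: 1.431 − (-4.181) = 5.612 pp.

5.61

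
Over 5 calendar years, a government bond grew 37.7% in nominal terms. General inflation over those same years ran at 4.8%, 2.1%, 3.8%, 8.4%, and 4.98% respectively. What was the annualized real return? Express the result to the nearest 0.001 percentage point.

Cumulative inflation factor: 1.048 × 1.021 × 1.038 × 1.084 × 1.0498 ≈ 1.26392.
Nominal growth factor: 1.37700. Real growth factor = 1.37700 / 1.26392 ≈ 1.08947.
Annualized: 1.08947^(1/5) − 1 ≈ 0.01729.

1.729%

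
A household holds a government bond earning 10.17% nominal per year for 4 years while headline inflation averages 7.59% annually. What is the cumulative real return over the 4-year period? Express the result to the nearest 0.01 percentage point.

The annual real rate is (1+10.17%)/(1+7.59%) − 1 = 2.3980%.
Compounded over 4 years: (1 + 0.023980)^4 − 1 ≈ 0.09943.

9.94%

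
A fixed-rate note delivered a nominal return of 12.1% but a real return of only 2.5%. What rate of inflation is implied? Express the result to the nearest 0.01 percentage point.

From (1+r_nom) = (1+r_real)(1+π), we get 1+π = (1 + 12.1%)/(1 + 2.5%) = 1.121/1.025 ≈ 1.09366.
So π ≈ 9.3659%.

9.37%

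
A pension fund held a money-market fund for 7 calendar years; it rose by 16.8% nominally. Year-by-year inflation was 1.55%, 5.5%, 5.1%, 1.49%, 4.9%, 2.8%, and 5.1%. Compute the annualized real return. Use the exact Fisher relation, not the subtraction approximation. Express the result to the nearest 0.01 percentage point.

Cumulative inflation factor: 1.0155 × 1.055 × 1.051 × 1.0149 × 1.049 × 1.028 × 1.051 ≈ 1.29518.
Nominal growth factor: 1.16800. Real growth factor = 1.16800 / 1.29518 ≈ 0.90181.
Annualized: 0.90181^(1/7) − 1 ≈ -0.01466.

-1.47%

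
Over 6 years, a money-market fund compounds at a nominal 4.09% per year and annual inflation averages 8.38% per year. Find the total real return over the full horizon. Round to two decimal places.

-21.52%

The annual real rate is (1+4.09%)/(1+8.38%) − 1 = -3.9583%.
Compounded over 6 years: (1 + -0.039583)^6 − 1 ≈ -0.21520.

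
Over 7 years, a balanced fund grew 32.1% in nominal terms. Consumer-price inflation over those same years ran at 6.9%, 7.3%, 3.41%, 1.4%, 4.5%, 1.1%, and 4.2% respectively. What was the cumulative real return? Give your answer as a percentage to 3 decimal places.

Cumulative inflation factor: 1.069 × 1.073 × 1.0341 × 1.014 × 1.045 × 1.011 × 1.042 ≈ 1.32408.
Nominal growth factor: 1.32100. Real growth factor = 1.32100 / 1.32408 ≈ 0.99768.
Total real return ≈ -0.2324%.

-0.232%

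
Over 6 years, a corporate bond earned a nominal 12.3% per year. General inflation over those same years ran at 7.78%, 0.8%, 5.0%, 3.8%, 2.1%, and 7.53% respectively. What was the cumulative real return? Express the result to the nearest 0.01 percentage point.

Cumulative inflation factor: 1.0778 × 1.008 × 1.050 × 1.038 × 1.021 × 1.0753 ≈ 1.29999.
Nominal growth factor: 2.00576. Real growth factor = 2.00576 / 1.29999 ≈ 1.54290.
Total real return ≈ 54.2900%.

54.29%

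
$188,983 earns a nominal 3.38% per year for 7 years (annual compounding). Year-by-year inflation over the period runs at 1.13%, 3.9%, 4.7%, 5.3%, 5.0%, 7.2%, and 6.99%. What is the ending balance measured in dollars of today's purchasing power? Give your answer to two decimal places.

$170,954.51

Nominal value at maturity: $188,983 × (1 + 3.38%)^7 ≈ $238,494.54.
Price-level factor over 7 years: 1.0113 × 1.039 × 1.047 × 1.053 × 1.050 × 1.072 × 1.0699 ≈ 1.3950760390.
The maturity value deflated by that factor is the answer in today's purchasing power.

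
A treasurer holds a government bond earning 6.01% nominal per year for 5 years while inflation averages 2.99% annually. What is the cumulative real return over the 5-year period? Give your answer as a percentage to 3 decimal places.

The annual real rate is (1+6.01%)/(1+2.99%) − 1 = 2.9323%.
Compounded over 5 years: (1 + 0.029323)^5 − 1 ≈ 0.15547.

15.547%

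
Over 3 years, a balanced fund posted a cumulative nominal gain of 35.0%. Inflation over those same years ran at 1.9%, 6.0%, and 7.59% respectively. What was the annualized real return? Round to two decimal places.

Cumulative inflation factor: 1.019 × 1.060 × 1.0759 ≈ 1.16212.
Nominal growth factor: 1.35000. Real growth factor = 1.35000 / 1.16212 ≈ 1.16167.
Annualized: 1.16167^(1/3) − 1 ≈ 0.05122.

5.12%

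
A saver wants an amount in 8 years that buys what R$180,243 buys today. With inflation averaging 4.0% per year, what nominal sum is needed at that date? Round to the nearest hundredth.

Cumulative price-level factor: (1+4.0%)^8 ≈ 1.3685690504.
The nominal amount required is R$180,243 scaled up by that factor.

R$246,674.99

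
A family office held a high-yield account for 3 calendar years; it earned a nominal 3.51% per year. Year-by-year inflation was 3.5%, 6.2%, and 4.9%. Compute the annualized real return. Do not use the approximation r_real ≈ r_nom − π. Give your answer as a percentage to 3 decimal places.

Cumulative inflation factor: 1.035 × 1.062 × 1.049 ≈ 1.15303.
Nominal growth factor: 1.10904. Real growth factor = 1.10904 / 1.15303 ≈ 0.96185.
Annualized: 0.96185^(1/3) − 1 ≈ -0.01288.

-1.288%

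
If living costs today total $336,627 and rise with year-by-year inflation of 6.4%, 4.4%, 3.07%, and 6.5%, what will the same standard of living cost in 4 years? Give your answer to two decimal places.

Cumulative price-level factor: 1.064 × 1.044 × 1.0307 × 1.065 ≈ 1.2193377245.
The nominal amount required is $336,627 scaled up by that factor.

$410,462.00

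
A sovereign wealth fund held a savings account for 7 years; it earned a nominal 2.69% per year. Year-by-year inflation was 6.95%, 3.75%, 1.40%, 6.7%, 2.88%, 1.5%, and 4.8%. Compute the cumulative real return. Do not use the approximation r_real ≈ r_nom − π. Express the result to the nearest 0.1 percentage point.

-8.3%

Cumulative inflation factor: 1.0695 × 1.0375 × 1.0140 × 1.067 × 1.0288 × 1.015 × 1.048 ≈ 1.31380.
Nominal growth factor: 1.20420. Real growth factor = 1.20420 / 1.31380 ≈ 0.91657.
Total real return ≈ -8.3426%.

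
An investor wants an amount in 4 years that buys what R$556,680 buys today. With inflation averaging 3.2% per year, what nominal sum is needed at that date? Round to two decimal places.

R$631,428.83

Cumulative price-level factor: (1+3.2%)^4 ≈ 1.1342761206.
The nominal amount required is R$556,680 scaled up by that factor.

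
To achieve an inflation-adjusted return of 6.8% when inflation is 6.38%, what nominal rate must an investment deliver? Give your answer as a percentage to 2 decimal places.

13.61%

By the Fisher equation, 1 + r_nom = (1 + 6.8%)(1 + 6.38%) = 1.068 × 1.0638 = 1.1361384.
So r_nom = 13.61384%.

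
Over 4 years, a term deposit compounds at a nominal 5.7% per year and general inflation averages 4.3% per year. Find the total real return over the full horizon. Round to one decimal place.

The annual real rate is (1+5.7%)/(1+4.3%) − 1 = 1.3423%.
Compounded over 4 years: (1 + 0.013423)^4 − 1 ≈ 0.05478.

5.5%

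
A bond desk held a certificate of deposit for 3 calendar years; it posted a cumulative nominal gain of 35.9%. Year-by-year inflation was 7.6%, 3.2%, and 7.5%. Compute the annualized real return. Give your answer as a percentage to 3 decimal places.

4.417%

Cumulative inflation factor: 1.076 × 1.032 × 1.075 ≈ 1.19371.
Nominal growth factor: 1.35900. Real growth factor = 1.35900 / 1.19371 ≈ 1.13846.
Annualized: 1.13846^(1/3) − 1 ≈ 0.04417.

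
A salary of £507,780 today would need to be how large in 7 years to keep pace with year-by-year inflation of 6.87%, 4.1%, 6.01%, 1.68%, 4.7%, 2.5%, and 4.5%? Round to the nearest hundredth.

Cumulative price-level factor: 1.0687 × 1.041 × 1.0601 × 1.0168 × 1.047 × 1.025 × 1.045 ≈ 1.3448558872.
The nominal amount required is £507,780 scaled up by that factor.

£682,890.92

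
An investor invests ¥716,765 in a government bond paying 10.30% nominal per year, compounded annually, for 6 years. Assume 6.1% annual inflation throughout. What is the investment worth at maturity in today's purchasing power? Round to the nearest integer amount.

Nominal value at maturity: ¥716,765 × (1 + 10.30%)^6 ≈ ¥1,290,714.
Price-level factor over 6 years: (1 + 6.1%)^6 ≈ 1.4265674267.
Dividing the nominal maturity value by the price-level factor gives the value in today's money.

¥904,769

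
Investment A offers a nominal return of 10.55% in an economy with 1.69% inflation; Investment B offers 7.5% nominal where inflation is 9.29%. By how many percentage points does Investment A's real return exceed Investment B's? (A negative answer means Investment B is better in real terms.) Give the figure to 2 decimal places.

Investment A real return: 1.1055/1.0169 − 1 = 8.713%.
Investment B real return: 1.075/1.0929 − 1 = -1.638%.
Difference: 8.713 − (-1.638) = 10.351 pp.

10.35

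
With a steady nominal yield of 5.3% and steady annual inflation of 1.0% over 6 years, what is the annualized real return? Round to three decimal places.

4.257%

With constant rates the annual real return is the same each year: (1+5.3%)/(1+1.0%) − 1 = 0.04257.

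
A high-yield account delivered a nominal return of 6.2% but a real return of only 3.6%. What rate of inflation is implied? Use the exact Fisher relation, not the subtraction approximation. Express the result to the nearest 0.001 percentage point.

2.510%

From (1+r_nom) = (1+r_real)(1+π), we get 1+π = (1 + 6.2%)/(1 + 3.6%) = 1.062/1.036 ≈ 1.02510.
So π ≈ 2.5097%.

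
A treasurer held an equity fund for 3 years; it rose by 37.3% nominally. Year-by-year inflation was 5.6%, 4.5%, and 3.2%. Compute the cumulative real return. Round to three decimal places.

Cumulative inflation factor: 1.056 × 1.045 × 1.032 ≈ 1.13883.
Nominal growth factor: 1.37300. Real growth factor = 1.37300 / 1.13883 ≈ 1.20562.
Total real return ≈ 20.5621%.

20.562%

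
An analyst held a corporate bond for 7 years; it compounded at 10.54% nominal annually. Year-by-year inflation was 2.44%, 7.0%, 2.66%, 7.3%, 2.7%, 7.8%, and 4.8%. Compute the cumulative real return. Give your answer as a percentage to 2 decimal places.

Cumulative inflation factor: 1.0244 × 1.070 × 1.0266 × 1.073 × 1.027 × 1.078 × 1.048 ≈ 1.40089.
Nominal growth factor: 2.01668. Real growth factor = 2.01668 / 1.40089 ≈ 1.43957.
Total real return ≈ 43.9565%.

43.96%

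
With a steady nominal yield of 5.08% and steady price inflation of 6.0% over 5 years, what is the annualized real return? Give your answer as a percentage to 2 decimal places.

-0.87%

With constant rates the annual real return is the same each year: (1+5.08%)/(1+6.0%) − 1 = -0.00868.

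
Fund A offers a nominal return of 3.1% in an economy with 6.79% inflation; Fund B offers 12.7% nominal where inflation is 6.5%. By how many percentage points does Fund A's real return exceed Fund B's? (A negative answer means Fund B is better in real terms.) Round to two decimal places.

Fund A real return: 1.031/1.0679 − 1 = -3.455%.
Fund B real return: 1.127/1.065 − 1 = 5.822%.
Difference: -3.455 − 5.822 = -9.277 pp.

-9.28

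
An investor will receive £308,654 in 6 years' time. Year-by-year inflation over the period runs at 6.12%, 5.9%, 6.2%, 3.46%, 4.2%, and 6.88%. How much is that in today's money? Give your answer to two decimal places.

£224,448.94

Price-level factor over 6 years: 1.0612 × 1.059 × 1.062 × 1.0346 × 1.042 × 1.0688 ≈ 1.3751635623.
Purchasing power today: £308,654 divided by that factor.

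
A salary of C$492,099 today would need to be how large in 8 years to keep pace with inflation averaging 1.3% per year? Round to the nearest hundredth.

C$545,667.45

Cumulative price-level factor: (1+1.3%)^8 ≈ 1.1088570522.
The nominal amount required is C$492,099 scaled up by that factor.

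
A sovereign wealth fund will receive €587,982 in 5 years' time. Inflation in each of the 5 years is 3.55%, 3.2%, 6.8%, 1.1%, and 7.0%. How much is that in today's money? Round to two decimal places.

€476,242.39

Price-level factor over 5 years: 1.0355 × 1.032 × 1.068 × 1.011 × 1.070 ≈ 1.2346276146.
Purchasing power today: €587,982 divided by that factor.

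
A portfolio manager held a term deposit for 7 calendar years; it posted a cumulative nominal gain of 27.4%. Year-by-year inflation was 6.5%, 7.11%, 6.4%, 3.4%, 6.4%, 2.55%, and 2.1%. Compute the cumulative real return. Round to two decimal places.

Cumulative inflation factor: 1.065 × 1.0711 × 1.064 × 1.034 × 1.064 × 1.0255 × 1.021 ≈ 1.39812.
Nominal growth factor: 1.27400. Real growth factor = 1.27400 / 1.39812 ≈ 0.91122.
Total real return ≈ -8.8777%.

-8.88%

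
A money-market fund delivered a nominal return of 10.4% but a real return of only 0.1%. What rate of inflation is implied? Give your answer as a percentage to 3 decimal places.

From (1+r_nom) = (1+r_real)(1+π), we get 1+π = (1 + 10.4%)/(1 + 0.1%) = 1.104/1.001 ≈ 1.10290.
So π ≈ 10.2897%.

10.290%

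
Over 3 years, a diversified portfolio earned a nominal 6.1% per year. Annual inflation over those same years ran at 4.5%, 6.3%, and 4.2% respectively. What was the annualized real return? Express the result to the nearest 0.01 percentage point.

Cumulative inflation factor: 1.045 × 1.063 × 1.042 ≈ 1.15749.
Nominal growth factor: 1.19439. Real growth factor = 1.19439 / 1.15749 ≈ 1.03188.
Annualized: 1.03188^(1/3) − 1 ≈ 0.01052.

1.05%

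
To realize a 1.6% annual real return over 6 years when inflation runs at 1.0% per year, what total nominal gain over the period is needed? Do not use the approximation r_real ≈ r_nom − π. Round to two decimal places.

16.76%

Required annual nominal rate: (1+1.6%)(1+1.0%) − 1 = 2.616%.
Cumulative over 6 years: (1 + 0.02616)^6 − 1 ≈ 0.16759.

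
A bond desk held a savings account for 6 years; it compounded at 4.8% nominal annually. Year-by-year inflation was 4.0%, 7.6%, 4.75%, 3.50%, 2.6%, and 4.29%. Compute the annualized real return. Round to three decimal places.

Cumulative inflation factor: 1.040 × 1.076 × 1.0475 × 1.0350 × 1.026 × 1.0429 ≈ 1.29817.
Nominal growth factor: 1.32485. Real growth factor = 1.32485 / 1.29817 ≈ 1.02056.
Annualized: 1.02056^(1/6) − 1 ≈ 0.00340.

0.340%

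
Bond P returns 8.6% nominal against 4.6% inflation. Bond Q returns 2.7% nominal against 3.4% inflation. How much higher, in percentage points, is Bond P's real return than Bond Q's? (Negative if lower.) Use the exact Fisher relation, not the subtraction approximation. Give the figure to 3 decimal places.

4.501

Bond P real return: 1.086/1.046 − 1 = 3.8241%.
Bond Q real return: 1.027/1.034 − 1 = -0.6770%.
Difference: 3.8241 − (-0.6770) = 4.5011 pp.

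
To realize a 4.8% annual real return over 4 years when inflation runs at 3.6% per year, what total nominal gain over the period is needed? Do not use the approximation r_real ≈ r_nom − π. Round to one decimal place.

39.0%

Required annual nominal rate: (1+4.8%)(1+3.6%) − 1 = 8.5728%.
Cumulative over 4 years: (1 + 0.085728)^4 − 1 ≈ 0.38958.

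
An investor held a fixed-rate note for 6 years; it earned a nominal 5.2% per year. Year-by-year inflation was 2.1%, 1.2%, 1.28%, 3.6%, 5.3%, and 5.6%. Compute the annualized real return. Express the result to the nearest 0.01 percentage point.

Cumulative inflation factor: 1.021 × 1.012 × 1.0128 × 1.036 × 1.053 × 1.056 ≈ 1.20554.
Nominal growth factor: 1.35548. Real growth factor = 1.35548 / 1.20554 ≈ 1.12438.
Annualized: 1.12438^(1/6) − 1 ≈ 0.01973.

1.97%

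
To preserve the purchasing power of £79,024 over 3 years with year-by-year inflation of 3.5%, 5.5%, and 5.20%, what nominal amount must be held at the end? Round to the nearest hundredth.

Cumulative price-level factor: 1.035 × 1.055 × 1.0520 = 1.1487051.
The nominal amount required is £79,024 scaled up by that factor.

£90,775.27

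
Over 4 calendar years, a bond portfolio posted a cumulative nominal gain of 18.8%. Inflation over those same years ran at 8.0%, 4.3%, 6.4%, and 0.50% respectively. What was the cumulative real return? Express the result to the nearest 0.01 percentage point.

Cumulative inflation factor: 1.080 × 1.043 × 1.064 × 1.0050 ≈ 1.20452.
Nominal growth factor: 1.18800. Real growth factor = 1.18800 / 1.20452 ≈ 0.98628.
Total real return ≈ -1.3719%.

-1.37%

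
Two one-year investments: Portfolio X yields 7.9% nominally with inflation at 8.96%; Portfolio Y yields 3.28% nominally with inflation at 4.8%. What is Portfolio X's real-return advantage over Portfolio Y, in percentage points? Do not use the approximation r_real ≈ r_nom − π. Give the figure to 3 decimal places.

Portfolio X real return: 1.079/1.0896 − 1 = -0.9728%.
Portfolio Y real return: 1.0328/1.048 − 1 = -1.4504%.
Difference: -0.9728 − (-1.4504) = 0.4776 pp.

0.478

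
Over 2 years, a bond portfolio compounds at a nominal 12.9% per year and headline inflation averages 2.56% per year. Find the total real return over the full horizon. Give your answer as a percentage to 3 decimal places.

21.180%

The annual real rate is (1+12.9%)/(1+2.56%) − 1 = 10.0819%.
Compounded over 2 years: (1 + 0.100819)^2 − 1 ≈ 0.21180.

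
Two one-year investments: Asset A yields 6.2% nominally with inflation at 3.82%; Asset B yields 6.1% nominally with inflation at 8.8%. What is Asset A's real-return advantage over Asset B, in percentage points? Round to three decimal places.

4.774

Asset A real return: 1.062/1.0382 − 1 = 2.2924%.
Asset B real return: 1.061/1.088 − 1 = -2.4816%.
Difference: 2.2924 − (-2.4816) = 4.7740 pp.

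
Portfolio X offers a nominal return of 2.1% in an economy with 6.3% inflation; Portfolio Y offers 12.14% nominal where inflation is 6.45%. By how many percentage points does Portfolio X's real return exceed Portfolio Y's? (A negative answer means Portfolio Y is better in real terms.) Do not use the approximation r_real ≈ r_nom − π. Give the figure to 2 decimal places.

-9.30

Portfolio X real return: 1.021/1.063 − 1 = -3.951%.
Portfolio Y real return: 1.1214/1.0645 − 1 = 5.345%.
Difference: -3.951 − 5.345 = -9.296 pp.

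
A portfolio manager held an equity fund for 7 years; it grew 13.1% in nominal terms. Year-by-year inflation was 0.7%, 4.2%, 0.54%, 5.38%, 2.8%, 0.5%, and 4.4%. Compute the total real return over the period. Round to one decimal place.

-5.7%

Cumulative inflation factor: 1.007 × 1.042 × 1.0054 × 1.0538 × 1.028 × 1.005 × 1.044 ≈ 1.19910.
Nominal growth factor: 1.13100. Real growth factor = 1.13100 / 1.19910 ≈ 0.94321.
Total real return ≈ -5.6789%.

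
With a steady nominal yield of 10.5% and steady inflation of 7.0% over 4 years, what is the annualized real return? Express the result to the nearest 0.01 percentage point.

With constant rates the annual real return is the same each year: (1+10.5%)/(1+7.0%) − 1 = 0.03271.

3.27%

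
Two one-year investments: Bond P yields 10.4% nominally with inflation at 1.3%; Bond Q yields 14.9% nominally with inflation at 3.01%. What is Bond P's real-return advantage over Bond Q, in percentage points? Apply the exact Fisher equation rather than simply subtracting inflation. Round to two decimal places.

Bond P real return: 1.104/1.013 − 1 = 8.983%.
Bond Q real return: 1.149/1.0301 − 1 = 11.543%.
Difference: 8.983 − 11.543 = -2.560 pp.

-2.56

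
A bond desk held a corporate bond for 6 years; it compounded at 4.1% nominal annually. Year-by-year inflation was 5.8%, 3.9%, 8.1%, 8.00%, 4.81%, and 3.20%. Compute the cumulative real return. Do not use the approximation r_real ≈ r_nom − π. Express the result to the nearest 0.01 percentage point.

-8.32%

Cumulative inflation factor: 1.058 × 1.039 × 1.081 × 1.0800 × 1.0481 × 1.0320 ≈ 1.38814.
Nominal growth factor: 1.27264. Real growth factor = 1.27264 / 1.38814 ≈ 0.91679.
Total real return ≈ -8.3207%.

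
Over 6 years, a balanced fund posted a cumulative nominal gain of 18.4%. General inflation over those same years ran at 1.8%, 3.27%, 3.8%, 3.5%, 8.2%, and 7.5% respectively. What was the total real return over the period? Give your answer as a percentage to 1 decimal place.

Cumulative inflation factor: 1.018 × 1.0327 × 1.038 × 1.035 × 1.082 × 1.075 ≈ 1.31370.
Nominal growth factor: 1.18400. Real growth factor = 1.18400 / 1.31370 ≈ 0.90127.
Total real return ≈ -9.8727%.

-9.9%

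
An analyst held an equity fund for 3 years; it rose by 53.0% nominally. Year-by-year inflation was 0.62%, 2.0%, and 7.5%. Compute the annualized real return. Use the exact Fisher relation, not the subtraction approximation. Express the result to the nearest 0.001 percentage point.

Cumulative inflation factor: 1.0062 × 1.020 × 1.075 ≈ 1.10330.
Nominal growth factor: 1.53000. Real growth factor = 1.53000 / 1.10330 ≈ 1.38675.
Annualized: 1.38675^(1/3) − 1 ≈ 0.11515.

11.515%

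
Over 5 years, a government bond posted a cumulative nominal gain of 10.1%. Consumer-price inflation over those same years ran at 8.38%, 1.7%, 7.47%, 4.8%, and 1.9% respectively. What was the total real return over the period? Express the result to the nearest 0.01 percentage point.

Cumulative inflation factor: 1.0838 × 1.017 × 1.0747 × 1.048 × 1.019 ≈ 1.26501.
Nominal growth factor: 1.10100. Real growth factor = 1.10100 / 1.26501 ≈ 0.87035.
Total real return ≈ -12.9649%.

-12.96%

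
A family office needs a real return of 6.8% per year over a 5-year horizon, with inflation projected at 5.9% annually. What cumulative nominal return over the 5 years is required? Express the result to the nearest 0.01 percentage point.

Required annual nominal rate: (1+6.8%)(1+5.9%) − 1 = 13.1012%.
Cumulative over 5 years: (1 + 0.131012)^5 − 1 ≈ 0.85070.

85.07%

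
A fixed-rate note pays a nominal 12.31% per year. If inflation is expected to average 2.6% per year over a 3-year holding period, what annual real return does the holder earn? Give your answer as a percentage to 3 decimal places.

With constant rates the annual real return is the same each year: (1+12.31%)/(1+2.6%) − 1 = 0.09464.

9.464%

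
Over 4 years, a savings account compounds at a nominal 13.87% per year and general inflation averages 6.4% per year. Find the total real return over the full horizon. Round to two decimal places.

The annual real rate is (1+13.87%)/(1+6.4%) − 1 = 7.0207%.
Compounded over 4 years: (1 + 0.070207)^4 − 1 ≈ 0.31181.

31.18%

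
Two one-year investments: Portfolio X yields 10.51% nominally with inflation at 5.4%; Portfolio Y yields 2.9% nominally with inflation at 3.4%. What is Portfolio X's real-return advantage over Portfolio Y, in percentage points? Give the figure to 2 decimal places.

Portfolio X real return: 1.1051/1.054 − 1 = 4.848%.
Portfolio Y real return: 1.029/1.034 − 1 = -0.484%.
Difference: 4.848 − (-0.484) = 5.332 pp.

5.33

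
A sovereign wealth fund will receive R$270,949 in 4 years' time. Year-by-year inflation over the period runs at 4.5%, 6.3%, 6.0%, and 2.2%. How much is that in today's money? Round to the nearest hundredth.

Price-level factor over 4 years: 1.045 × 1.063 × 1.060 × 1.022 = 1.2033897722.
Purchasing power today: R$270,949 divided by that factor.

R$225,154.81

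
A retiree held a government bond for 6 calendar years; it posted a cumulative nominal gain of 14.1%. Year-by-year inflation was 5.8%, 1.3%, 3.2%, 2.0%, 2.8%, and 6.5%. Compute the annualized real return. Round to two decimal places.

Cumulative inflation factor: 1.058 × 1.013 × 1.032 × 1.020 × 1.028 × 1.065 ≈ 1.23514.
Nominal growth factor: 1.14100. Real growth factor = 1.14100 / 1.23514 ≈ 0.92378.
Annualized: 0.92378^(1/6) − 1 ≈ -0.01313.

-1.31%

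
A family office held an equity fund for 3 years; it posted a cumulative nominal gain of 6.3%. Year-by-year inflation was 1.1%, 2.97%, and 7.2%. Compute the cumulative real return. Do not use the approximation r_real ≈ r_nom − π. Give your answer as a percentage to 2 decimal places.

Cumulative inflation factor: 1.011 × 1.0297 × 1.072 ≈ 1.11598.
Nominal growth factor: 1.06300. Real growth factor = 1.06300 / 1.11598 ≈ 0.95253.
Total real return ≈ -4.7475%.

-4.75%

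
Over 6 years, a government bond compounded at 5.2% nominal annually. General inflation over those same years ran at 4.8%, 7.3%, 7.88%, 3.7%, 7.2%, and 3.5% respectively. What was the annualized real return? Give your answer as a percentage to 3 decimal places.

Cumulative inflation factor: 1.048 × 1.073 × 1.0788 × 1.037 × 1.072 × 1.035 ≈ 1.39578.
Nominal growth factor: 1.35548. Real growth factor = 1.35548 / 1.39578 ≈ 0.97113.
Annualized: 0.97113^(1/6) − 1 ≈ -0.00487.

-0.487%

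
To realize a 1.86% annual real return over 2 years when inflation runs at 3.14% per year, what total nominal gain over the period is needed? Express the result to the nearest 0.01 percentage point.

Required annual nominal rate: (1+1.86%)(1+3.14%) − 1 = 5.058404%.
Cumulative over 2 years: (1 + 0.05058404)^2 − 1 ≈ 0.10373.

10.37%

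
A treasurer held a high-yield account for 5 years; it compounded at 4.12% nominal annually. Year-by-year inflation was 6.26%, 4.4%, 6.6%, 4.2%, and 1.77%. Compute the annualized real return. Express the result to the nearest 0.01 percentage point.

-0.49%

Cumulative inflation factor: 1.0626 × 1.044 × 1.066 × 1.042 × 1.0177 ≈ 1.25405.
Nominal growth factor: 1.22369. Real growth factor = 1.22369 / 1.25405 ≈ 0.97579.
Annualized: 0.97579^(1/5) − 1 ≈ -0.00489.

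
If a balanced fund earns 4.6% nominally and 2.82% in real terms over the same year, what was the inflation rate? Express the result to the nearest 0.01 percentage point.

1.73%

From (1+r_nom) = (1+r_real)(1+π), we get 1+π = (1 + 4.6%)/(1 + 2.82%) = 1.046/1.0282 ≈ 1.01731.
So π ≈ 1.7312%.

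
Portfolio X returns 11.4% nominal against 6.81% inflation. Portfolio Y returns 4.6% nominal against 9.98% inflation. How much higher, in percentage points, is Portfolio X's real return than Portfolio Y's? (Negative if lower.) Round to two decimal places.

Portfolio X real return: 1.114/1.0681 − 1 = 4.297%.
Portfolio Y real return: 1.046/1.0998 − 1 = -4.892%.
Difference: 4.297 − (-4.892) = 9.189 pp.

9.19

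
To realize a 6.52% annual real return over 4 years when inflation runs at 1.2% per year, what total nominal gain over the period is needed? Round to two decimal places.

35.04%

Required annual nominal rate: (1+6.52%)(1+1.2%) − 1 = 7.79824%.
Cumulative over 4 years: (1 + 0.0779824)^4 − 1 ≈ 0.35035.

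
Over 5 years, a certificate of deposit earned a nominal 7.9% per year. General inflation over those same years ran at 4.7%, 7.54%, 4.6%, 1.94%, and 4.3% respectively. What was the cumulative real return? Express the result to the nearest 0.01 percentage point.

Cumulative inflation factor: 1.047 × 1.0754 × 1.046 × 1.0194 × 1.043 ≈ 1.25221.
Nominal growth factor: 1.46254. Real growth factor = 1.46254 / 1.25221 ≈ 1.16797.
Total real return ≈ 16.7965%.

16.80%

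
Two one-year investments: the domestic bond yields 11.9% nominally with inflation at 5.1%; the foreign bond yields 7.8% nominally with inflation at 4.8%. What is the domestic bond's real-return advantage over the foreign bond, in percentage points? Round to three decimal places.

3.607

The domestic bond real return: 1.119/1.051 − 1 = 6.4700%.
The foreign bond real return: 1.078/1.048 − 1 = 2.8626%.
Difference: 6.4700 − 2.8626 = 3.6074 pp.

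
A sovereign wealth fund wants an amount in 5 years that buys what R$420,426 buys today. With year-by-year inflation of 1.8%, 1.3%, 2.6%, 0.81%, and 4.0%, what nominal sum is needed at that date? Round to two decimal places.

Cumulative price-level factor: 1.018 × 1.013 × 1.026 × 1.0081 × 1.040 ≈ 1.1092809076.
The nominal amount required is R$420,426 scaled up by that factor.

R$466,370.53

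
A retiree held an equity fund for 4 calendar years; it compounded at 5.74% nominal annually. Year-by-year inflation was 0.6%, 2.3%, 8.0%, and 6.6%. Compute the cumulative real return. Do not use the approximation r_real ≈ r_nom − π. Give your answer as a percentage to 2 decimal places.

5.51%

Cumulative inflation factor: 1.006 × 1.023 × 1.080 × 1.066 ≈ 1.18483.
Nominal growth factor: 1.25014. Real growth factor = 1.25014 / 1.18483 ≈ 1.05512.
Total real return ≈ 5.5122%.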